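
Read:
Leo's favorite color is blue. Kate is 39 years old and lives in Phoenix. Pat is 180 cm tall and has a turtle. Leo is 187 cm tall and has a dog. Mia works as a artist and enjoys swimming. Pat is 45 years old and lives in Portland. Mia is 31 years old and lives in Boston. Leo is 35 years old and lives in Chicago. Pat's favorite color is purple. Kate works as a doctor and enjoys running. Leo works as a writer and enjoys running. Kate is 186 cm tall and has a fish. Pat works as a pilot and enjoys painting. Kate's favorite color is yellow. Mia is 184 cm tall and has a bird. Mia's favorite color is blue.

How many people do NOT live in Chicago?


Not in Chicago: 3

3


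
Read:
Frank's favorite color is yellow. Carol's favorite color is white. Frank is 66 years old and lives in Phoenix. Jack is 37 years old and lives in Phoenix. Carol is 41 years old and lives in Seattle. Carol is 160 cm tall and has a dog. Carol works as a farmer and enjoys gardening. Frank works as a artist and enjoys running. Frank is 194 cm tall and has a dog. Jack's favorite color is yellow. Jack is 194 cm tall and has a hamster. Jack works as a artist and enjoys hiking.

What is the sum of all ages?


41+66+37 = 144

144


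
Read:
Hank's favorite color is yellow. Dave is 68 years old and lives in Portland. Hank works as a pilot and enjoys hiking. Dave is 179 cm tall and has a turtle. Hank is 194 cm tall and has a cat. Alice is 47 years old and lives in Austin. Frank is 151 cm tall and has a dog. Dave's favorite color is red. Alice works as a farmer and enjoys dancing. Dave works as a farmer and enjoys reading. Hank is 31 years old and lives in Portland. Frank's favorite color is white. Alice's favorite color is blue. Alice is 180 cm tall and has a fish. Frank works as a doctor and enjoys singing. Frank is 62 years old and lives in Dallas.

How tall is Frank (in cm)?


Frank is 151 cm tall

151


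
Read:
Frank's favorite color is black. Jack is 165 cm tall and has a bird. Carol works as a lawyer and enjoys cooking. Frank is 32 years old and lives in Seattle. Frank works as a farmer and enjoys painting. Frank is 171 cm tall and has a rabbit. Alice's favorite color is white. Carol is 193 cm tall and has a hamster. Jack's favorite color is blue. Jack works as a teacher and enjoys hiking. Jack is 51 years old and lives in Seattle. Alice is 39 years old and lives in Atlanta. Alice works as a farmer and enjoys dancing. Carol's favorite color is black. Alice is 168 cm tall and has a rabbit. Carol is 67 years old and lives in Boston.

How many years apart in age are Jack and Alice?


51 vs 39, diff = 12

12


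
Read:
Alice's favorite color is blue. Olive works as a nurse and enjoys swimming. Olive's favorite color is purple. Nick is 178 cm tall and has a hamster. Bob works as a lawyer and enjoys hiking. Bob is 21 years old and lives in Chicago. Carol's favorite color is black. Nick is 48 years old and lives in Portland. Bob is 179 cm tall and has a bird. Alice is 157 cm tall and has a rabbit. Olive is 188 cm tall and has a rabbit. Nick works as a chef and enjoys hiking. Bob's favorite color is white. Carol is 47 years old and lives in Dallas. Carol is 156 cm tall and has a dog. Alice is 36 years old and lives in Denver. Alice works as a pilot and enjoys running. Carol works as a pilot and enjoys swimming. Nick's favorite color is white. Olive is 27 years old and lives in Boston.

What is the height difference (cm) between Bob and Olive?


|179 - 188| = 9

9


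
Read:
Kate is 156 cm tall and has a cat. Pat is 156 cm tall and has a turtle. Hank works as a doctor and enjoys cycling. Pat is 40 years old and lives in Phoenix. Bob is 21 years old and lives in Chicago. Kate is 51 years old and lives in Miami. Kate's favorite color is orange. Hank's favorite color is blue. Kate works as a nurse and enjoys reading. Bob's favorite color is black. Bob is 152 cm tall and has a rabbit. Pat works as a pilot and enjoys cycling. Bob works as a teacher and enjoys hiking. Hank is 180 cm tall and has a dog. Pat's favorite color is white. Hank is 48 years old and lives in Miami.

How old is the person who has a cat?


Person with cat is Kate, age 51

51


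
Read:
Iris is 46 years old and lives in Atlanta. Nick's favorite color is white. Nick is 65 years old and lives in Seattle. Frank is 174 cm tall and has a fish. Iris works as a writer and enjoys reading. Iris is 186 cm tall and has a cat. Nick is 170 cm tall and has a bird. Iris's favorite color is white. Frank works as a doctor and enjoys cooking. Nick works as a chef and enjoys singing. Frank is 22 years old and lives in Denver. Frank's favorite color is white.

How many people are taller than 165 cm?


Taller than 165: 3

3


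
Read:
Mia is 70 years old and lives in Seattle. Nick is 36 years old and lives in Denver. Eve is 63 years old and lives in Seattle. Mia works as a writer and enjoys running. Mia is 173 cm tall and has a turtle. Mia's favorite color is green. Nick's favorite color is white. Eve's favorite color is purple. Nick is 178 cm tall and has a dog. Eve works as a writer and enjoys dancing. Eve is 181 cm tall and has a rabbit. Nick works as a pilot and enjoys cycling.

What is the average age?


Sum=169, n=3, avg=56.33

56.33


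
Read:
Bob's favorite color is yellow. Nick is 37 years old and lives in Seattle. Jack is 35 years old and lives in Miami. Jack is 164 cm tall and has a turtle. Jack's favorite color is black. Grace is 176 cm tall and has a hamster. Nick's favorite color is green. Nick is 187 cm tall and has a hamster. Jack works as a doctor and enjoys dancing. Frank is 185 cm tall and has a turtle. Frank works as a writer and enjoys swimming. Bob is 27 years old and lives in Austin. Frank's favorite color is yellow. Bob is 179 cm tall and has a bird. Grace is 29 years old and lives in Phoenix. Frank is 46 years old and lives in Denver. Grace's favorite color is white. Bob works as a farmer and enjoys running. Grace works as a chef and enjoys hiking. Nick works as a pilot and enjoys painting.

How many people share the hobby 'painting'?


Count: 1

1


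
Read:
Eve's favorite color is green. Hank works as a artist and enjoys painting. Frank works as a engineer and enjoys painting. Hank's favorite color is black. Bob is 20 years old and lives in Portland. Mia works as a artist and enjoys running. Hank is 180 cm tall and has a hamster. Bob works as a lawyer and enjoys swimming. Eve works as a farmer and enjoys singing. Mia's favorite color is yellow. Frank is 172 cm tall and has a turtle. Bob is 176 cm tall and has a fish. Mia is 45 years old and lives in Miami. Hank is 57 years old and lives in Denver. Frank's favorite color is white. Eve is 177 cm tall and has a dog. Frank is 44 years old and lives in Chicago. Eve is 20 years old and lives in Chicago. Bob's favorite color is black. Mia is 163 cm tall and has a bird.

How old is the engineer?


The engineer is Frank, age 44

44


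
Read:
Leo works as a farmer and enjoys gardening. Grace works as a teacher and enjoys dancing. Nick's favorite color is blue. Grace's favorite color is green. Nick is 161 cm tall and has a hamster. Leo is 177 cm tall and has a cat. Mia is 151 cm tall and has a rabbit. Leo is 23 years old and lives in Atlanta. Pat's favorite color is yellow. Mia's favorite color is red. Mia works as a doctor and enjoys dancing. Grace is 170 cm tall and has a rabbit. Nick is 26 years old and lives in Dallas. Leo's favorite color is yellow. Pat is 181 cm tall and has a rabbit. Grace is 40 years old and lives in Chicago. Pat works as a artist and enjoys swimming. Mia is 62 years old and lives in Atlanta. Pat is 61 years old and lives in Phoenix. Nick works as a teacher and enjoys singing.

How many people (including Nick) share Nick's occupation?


Nick is a teacher. Count = 2

2


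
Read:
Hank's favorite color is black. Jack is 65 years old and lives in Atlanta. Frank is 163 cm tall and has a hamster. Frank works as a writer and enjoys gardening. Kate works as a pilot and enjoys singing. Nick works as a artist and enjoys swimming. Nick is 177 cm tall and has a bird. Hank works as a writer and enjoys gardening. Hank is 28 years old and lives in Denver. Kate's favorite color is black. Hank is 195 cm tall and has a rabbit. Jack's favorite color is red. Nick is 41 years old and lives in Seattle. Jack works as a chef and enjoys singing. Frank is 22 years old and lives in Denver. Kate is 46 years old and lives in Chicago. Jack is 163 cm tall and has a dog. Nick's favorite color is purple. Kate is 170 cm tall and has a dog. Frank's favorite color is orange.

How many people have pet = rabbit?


Count: 1

1


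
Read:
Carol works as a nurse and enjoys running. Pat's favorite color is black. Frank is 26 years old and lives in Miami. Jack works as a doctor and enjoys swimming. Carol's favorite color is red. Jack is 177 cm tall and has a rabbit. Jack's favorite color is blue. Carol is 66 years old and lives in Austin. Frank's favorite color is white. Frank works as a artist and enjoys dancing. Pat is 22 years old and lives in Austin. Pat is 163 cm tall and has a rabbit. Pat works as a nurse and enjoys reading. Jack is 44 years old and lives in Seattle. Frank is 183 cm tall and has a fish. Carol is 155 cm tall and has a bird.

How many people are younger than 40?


Filter: 2

2


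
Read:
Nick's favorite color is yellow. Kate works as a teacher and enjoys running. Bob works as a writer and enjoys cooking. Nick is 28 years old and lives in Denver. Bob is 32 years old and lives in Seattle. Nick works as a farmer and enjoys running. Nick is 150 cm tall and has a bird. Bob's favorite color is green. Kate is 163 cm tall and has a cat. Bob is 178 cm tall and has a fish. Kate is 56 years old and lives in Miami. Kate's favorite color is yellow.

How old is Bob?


Bob is 32 years old

32


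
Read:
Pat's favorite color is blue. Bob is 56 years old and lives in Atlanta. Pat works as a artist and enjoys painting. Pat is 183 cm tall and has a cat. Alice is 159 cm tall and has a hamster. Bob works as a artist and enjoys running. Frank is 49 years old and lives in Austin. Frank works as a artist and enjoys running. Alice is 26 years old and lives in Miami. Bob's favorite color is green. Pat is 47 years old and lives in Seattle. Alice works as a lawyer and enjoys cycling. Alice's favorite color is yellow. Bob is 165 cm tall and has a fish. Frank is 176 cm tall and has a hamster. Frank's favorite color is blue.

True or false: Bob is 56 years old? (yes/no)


Bob is actually 56. yes

yes


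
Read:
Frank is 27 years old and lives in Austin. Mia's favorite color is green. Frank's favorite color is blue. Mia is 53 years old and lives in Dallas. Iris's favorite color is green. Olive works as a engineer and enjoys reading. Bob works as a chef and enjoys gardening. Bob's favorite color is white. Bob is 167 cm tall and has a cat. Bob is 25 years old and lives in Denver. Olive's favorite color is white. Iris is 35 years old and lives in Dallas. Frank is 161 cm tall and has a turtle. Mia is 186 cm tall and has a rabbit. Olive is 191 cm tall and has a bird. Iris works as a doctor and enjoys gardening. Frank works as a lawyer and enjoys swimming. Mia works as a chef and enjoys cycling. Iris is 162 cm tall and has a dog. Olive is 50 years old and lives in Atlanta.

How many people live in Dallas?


Count in Dallas: 2

2


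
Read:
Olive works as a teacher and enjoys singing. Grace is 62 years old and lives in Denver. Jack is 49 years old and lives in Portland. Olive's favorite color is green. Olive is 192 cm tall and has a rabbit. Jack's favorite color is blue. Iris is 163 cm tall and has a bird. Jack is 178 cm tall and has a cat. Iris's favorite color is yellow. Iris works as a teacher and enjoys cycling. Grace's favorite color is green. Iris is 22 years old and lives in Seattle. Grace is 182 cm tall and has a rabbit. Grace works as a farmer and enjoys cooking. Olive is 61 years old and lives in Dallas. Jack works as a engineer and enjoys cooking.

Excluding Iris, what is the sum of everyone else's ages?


Sum (excluding Iris): 172

172


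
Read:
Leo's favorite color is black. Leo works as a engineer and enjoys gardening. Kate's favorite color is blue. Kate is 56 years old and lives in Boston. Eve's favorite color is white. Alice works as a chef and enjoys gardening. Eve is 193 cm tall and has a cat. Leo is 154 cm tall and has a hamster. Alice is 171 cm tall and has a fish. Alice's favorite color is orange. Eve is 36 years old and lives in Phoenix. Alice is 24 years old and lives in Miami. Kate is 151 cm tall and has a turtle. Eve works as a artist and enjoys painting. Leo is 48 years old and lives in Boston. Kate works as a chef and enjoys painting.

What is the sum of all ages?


36+24+48+56 = 164

164


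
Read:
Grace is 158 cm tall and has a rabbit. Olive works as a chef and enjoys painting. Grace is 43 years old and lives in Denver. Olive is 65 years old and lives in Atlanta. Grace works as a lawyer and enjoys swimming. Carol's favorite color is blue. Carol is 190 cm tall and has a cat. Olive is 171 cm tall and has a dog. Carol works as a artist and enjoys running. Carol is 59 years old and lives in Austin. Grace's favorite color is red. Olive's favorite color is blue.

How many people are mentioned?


People: Olive, Carol, Grace. Count = 3

3


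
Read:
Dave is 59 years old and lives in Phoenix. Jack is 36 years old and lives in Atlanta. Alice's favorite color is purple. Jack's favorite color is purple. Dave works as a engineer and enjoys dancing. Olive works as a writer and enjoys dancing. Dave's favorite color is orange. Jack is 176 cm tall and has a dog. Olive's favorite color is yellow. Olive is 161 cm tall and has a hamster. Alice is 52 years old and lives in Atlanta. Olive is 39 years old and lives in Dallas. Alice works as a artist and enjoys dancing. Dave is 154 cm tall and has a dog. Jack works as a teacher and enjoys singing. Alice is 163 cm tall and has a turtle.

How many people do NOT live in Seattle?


Not in Seattle: 4

4


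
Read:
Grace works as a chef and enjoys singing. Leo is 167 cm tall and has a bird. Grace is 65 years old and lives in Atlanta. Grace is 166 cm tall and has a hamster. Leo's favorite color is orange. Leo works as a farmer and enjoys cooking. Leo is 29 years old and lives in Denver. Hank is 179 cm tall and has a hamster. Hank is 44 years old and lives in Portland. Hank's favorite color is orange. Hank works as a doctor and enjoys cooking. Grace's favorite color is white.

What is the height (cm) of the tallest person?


Tallest: Hank at 179 cm

179


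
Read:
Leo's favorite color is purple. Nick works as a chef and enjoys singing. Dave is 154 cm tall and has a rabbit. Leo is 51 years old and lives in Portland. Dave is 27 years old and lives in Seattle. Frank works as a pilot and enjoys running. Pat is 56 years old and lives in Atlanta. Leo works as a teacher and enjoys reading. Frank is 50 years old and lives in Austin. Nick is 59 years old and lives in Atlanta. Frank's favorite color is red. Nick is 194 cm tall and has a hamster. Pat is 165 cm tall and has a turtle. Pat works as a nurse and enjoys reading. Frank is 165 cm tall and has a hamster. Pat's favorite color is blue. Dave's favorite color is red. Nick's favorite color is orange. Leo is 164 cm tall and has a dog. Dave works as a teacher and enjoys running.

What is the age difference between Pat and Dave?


|56 - 27| = 29

29


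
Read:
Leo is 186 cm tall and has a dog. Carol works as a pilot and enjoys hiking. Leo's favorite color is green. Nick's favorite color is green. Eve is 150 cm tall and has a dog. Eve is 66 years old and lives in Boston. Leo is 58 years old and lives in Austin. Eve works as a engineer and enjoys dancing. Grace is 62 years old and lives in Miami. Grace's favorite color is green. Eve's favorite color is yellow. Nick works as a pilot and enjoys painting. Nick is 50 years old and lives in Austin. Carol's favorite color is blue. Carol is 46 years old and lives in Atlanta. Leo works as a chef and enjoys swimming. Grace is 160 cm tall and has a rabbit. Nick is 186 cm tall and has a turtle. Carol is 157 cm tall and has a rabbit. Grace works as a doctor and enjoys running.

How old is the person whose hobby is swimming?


Person with hobby=swimming is Leo, age 58

58


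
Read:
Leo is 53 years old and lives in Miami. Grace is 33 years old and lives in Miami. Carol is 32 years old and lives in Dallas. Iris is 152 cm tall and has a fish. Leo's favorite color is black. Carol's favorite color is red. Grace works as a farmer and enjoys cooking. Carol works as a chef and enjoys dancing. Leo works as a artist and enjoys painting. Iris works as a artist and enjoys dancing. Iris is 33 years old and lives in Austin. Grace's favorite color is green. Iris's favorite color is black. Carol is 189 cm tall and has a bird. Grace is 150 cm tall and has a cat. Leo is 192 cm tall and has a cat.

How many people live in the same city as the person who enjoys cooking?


Person with hobby cooking is Grace, city Miami. Count = 2

2


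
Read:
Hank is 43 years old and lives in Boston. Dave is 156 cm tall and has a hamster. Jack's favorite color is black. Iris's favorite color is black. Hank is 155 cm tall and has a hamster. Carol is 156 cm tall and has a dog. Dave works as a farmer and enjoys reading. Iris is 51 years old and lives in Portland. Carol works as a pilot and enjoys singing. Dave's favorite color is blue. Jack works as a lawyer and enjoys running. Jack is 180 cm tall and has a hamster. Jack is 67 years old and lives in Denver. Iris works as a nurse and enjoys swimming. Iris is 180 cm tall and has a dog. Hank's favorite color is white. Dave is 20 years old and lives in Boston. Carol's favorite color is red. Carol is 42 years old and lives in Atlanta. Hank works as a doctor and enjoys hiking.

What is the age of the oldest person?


Oldest: Jack at 67

67


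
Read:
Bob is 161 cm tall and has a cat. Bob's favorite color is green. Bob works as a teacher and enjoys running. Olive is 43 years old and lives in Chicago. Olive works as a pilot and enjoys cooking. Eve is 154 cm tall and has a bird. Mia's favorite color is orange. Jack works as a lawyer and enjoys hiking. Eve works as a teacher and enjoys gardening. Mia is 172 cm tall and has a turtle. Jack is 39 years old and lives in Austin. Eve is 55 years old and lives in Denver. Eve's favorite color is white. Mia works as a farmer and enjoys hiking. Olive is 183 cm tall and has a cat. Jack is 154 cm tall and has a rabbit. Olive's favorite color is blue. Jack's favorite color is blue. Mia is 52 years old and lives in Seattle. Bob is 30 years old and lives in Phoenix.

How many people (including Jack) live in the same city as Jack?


Jack lives in Austin. Count = 1

1


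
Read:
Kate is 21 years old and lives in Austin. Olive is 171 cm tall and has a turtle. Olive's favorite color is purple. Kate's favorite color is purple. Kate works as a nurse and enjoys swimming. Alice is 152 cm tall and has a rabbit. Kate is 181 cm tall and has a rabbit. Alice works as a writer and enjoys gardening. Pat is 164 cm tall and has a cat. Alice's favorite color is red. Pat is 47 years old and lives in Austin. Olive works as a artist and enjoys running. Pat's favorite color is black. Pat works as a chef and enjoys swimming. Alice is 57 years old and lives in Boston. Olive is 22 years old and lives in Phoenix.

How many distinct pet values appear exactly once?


Unique pet values: 2

2


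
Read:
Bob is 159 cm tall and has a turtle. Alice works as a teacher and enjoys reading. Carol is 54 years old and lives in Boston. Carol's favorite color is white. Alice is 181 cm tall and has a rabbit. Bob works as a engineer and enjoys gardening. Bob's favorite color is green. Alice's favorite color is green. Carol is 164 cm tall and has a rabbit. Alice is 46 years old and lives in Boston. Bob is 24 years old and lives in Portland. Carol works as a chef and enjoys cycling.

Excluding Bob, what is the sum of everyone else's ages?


Sum (excluding Bob): 100

100


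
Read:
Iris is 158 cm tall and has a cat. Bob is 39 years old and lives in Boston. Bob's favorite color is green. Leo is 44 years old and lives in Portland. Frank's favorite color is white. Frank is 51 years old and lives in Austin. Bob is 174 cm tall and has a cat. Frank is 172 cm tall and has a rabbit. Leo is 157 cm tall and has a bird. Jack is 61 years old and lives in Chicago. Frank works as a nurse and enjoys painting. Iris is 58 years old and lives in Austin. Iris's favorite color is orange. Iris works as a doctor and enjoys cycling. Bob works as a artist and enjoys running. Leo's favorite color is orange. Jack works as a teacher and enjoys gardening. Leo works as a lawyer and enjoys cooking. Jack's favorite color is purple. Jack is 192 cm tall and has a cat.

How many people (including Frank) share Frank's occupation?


Frank is a nurse. Count = 1

1


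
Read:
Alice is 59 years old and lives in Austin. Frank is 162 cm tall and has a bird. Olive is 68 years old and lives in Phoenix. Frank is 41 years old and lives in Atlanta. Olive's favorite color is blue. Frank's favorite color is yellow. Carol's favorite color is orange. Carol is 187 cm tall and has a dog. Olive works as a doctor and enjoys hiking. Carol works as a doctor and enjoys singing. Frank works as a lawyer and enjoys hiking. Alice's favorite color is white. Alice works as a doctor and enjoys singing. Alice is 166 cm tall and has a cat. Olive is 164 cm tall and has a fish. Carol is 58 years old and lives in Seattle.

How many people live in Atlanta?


Count in Atlanta: 1

1


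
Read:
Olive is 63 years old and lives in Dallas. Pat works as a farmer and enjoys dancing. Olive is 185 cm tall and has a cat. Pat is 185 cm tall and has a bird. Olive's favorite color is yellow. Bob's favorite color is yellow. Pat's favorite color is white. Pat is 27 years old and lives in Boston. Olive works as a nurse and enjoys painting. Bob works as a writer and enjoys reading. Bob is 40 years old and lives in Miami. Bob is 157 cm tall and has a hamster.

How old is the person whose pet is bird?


Person with pet=bird is Pat, age 27

27


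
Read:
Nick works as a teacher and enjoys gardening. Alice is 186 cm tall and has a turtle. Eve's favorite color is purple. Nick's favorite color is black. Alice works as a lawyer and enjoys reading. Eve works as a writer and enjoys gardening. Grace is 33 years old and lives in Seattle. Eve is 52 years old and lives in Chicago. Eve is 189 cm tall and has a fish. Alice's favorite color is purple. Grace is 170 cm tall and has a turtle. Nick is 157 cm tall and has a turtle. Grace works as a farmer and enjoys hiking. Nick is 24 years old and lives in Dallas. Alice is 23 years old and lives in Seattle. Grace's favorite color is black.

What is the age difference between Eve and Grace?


|52 - 33| = 19

19


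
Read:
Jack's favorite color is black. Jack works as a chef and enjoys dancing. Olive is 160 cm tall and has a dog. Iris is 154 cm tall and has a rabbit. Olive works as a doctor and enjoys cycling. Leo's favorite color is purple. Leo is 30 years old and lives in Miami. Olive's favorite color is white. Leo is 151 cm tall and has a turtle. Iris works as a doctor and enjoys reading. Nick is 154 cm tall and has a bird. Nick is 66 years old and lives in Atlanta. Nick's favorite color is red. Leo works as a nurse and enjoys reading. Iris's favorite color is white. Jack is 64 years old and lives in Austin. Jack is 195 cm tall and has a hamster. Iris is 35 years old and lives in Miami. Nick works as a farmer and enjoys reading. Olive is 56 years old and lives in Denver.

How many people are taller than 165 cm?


Taller than 165: 1

1


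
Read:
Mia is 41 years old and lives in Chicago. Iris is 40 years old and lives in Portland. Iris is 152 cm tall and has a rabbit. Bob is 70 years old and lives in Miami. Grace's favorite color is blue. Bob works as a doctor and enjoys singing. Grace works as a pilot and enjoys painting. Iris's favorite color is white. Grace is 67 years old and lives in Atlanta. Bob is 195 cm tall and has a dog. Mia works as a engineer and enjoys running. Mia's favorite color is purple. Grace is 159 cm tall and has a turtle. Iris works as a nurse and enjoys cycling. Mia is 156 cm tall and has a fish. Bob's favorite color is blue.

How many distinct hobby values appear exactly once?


Unique hobby values: 4

4


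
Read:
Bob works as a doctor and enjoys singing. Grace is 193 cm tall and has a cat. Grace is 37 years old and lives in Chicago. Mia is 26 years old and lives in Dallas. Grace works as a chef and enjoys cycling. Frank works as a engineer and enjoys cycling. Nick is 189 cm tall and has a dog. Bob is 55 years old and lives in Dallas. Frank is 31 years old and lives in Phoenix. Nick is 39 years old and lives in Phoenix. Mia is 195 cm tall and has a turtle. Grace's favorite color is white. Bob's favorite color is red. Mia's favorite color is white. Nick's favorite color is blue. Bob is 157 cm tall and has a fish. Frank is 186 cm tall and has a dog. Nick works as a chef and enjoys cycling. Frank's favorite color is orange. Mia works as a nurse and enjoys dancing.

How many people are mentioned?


People: Bob, Nick, Grace, Mia, Frank. Count = 5

5


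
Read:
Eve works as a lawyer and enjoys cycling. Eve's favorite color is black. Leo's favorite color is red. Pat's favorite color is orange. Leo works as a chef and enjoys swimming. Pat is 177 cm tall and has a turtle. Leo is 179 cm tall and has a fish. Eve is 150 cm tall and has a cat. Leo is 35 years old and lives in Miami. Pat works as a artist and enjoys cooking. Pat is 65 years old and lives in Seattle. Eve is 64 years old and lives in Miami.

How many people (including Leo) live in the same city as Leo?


Leo lives in Miami. Count = 2

2


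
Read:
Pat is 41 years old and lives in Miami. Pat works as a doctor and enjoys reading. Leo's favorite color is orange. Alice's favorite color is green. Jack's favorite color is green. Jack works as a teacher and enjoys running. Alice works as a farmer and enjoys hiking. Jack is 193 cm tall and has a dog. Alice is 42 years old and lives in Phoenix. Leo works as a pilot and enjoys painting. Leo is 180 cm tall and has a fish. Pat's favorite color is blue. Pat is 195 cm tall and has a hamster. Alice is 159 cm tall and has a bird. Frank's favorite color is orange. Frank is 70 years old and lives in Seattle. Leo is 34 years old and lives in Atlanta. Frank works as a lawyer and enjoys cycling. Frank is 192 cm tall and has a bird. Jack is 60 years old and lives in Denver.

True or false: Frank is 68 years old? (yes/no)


Frank is actually 70. no

no


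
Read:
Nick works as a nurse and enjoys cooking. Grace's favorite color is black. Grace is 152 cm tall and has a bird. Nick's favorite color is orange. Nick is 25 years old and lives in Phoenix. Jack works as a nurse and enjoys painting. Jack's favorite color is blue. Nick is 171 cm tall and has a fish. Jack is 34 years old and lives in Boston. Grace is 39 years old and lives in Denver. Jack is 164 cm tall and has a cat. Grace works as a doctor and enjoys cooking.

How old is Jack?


Jack is 34 years old

34


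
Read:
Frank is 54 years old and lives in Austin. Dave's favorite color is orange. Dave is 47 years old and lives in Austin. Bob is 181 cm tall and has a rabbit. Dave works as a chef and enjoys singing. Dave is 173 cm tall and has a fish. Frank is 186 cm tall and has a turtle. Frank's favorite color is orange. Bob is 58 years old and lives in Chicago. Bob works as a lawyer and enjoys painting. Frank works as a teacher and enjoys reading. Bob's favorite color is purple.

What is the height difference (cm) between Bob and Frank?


|181 - 186| = 5

5


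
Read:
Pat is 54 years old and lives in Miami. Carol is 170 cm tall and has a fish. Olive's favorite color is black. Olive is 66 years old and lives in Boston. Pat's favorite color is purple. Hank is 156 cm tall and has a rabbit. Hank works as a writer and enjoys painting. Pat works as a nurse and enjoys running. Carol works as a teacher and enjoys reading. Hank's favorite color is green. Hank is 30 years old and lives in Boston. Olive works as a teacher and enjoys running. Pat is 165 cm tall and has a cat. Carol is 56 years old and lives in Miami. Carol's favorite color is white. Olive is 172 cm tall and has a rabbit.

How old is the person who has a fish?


Person with fish is Carol, age 56

56


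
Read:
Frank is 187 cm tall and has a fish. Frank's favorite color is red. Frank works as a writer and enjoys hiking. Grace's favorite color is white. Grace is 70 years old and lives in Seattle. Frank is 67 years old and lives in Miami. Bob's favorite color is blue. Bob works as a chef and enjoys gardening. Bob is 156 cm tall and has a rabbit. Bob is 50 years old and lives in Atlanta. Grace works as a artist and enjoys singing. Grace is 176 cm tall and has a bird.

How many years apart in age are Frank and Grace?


67 vs 70, diff = 3

3


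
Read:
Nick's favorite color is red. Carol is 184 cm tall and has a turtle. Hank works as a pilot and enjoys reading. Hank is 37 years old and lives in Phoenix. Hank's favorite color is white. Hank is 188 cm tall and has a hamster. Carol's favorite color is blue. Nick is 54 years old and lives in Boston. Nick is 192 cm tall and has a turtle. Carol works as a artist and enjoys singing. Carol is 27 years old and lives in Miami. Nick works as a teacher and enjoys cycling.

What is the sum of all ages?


54+37+27 = 118

118


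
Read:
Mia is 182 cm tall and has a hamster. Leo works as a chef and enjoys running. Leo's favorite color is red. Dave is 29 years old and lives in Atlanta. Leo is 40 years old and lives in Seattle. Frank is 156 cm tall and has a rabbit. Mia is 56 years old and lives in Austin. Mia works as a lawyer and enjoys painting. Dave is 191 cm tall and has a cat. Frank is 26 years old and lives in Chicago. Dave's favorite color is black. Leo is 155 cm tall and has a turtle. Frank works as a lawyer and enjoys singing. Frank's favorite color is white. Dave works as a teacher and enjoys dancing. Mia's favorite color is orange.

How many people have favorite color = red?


Count: 1

1


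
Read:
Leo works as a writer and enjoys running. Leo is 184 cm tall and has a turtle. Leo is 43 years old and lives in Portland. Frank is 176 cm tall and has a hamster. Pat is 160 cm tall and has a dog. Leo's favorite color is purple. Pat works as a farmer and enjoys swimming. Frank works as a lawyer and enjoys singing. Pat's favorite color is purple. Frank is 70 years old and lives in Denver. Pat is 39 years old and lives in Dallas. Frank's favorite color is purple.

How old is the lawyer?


The lawyer is Frank, age 70

70


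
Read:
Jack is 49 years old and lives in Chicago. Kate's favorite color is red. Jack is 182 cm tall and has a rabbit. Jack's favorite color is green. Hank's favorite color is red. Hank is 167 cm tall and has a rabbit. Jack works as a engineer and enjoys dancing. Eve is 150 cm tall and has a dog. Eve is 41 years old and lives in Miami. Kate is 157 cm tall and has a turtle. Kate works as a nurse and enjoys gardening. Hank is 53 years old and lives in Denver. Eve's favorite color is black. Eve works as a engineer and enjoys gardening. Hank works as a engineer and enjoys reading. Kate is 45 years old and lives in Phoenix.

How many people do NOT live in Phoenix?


Not in Phoenix: 3

3


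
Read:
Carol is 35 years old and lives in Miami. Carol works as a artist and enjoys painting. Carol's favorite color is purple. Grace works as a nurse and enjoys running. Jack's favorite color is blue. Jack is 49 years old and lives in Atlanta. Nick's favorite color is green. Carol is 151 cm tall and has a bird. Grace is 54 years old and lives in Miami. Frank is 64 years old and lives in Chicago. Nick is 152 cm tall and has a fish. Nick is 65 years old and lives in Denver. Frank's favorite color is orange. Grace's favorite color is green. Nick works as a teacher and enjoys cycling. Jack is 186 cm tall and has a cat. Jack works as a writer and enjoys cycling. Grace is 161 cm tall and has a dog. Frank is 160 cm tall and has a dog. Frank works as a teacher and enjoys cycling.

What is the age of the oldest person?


Oldest: Nick at 65

65


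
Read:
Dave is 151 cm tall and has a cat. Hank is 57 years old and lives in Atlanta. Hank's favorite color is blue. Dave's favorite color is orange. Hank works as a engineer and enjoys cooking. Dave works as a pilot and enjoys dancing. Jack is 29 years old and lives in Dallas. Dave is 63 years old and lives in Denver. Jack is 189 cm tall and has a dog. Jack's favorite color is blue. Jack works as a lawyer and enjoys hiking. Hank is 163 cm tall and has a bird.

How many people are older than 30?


Filter: 2

2


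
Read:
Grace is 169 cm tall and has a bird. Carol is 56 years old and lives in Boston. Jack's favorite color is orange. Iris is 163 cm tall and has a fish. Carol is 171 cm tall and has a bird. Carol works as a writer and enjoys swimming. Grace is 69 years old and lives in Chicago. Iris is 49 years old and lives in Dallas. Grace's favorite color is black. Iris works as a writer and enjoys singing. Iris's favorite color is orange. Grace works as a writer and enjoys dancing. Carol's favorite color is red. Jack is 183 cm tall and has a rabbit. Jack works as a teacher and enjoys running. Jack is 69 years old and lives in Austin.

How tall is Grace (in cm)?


Grace is 169 cm tall

169


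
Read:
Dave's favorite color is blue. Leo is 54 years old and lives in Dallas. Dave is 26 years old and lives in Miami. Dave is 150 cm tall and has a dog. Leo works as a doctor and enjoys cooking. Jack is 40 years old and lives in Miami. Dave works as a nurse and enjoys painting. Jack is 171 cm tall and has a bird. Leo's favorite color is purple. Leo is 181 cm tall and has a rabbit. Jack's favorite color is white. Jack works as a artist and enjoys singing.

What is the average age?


Sum=120, n=3, avg=40

40


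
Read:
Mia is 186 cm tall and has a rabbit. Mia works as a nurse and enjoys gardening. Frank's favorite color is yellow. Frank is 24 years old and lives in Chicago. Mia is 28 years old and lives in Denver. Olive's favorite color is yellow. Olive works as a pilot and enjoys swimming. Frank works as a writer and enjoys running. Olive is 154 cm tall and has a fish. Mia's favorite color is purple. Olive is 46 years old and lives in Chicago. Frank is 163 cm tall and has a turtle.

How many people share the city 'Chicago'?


Count: 2

2


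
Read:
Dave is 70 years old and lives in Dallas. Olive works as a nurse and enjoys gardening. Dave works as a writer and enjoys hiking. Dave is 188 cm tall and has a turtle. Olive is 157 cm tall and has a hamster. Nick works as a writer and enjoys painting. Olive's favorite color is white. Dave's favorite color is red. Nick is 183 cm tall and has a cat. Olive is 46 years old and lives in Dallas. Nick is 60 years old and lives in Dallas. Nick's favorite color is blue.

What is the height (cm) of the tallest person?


Tallest: Dave at 188 cm

188


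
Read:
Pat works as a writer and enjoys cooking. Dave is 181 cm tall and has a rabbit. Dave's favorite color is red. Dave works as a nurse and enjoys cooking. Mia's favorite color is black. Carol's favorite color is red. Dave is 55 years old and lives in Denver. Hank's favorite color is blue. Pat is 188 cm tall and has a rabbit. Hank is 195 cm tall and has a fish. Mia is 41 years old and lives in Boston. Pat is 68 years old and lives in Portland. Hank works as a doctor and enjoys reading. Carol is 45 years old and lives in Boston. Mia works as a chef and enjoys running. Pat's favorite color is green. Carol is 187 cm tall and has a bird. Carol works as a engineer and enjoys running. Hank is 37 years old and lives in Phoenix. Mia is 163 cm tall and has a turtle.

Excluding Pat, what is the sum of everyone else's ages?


Sum (excluding Pat): 178

178


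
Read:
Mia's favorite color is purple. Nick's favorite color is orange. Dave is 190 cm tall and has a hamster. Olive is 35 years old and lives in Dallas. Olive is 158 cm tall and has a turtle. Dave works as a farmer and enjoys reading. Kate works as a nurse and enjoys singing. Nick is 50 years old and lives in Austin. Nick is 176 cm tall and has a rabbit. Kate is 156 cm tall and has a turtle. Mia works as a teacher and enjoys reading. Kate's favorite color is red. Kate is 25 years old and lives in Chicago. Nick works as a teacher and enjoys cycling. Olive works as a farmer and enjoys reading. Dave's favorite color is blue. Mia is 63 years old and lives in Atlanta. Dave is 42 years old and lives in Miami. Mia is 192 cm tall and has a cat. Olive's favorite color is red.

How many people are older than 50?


Filter: 1

1


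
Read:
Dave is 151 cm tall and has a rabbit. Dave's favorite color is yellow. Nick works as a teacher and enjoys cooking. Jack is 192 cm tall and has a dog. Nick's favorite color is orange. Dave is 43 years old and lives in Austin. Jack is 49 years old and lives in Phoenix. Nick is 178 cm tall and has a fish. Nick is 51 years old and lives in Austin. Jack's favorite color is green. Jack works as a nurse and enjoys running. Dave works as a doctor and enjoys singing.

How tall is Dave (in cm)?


Dave is 151 cm tall

151


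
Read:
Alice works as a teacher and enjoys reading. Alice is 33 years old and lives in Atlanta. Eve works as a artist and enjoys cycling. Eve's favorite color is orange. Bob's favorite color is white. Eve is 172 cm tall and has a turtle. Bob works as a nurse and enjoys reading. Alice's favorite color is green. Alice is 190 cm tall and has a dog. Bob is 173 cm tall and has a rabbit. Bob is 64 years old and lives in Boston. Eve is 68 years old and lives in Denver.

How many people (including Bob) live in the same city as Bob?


Bob lives in Boston. Count = 1

1


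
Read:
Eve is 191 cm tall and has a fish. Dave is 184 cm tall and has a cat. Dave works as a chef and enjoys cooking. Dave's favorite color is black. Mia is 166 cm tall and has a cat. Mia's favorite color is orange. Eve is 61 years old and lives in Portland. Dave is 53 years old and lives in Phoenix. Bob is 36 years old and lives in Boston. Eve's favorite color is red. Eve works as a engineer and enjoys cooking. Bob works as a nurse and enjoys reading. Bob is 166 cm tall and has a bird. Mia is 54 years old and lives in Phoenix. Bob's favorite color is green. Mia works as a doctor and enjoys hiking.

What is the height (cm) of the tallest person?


Tallest: Eve at 191 cm

191


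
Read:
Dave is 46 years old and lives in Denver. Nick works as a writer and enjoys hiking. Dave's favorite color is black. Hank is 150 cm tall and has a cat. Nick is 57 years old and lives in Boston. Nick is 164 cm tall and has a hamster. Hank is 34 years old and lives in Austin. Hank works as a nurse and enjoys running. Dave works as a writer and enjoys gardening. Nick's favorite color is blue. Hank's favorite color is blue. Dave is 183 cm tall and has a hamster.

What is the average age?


Sum=137, n=3, avg=45.67

45.67


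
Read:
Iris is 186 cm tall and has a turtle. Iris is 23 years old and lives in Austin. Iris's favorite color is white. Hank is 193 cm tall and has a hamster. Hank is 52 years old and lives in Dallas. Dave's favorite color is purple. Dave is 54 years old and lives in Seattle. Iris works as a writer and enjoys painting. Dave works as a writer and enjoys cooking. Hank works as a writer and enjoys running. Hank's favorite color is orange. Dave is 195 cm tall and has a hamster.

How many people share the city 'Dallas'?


Count: 1

1


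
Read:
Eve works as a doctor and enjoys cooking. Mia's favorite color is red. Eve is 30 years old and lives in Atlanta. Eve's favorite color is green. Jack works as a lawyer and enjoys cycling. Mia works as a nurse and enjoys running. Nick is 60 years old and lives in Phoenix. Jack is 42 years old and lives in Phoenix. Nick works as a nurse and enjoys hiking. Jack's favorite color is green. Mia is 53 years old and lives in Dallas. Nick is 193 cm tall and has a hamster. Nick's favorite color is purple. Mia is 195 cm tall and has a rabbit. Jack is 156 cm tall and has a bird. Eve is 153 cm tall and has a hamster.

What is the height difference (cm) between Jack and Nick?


|156 - 193| = 37

37
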